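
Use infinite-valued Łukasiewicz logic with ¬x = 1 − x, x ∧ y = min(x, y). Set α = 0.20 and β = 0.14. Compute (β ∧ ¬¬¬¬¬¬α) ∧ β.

0.14

¬α = 1 − 0.20 = 0.80
¬¬α = 1 − 0.80 = 0.20
¬¬¬α = 1 − 0.20 = 0.80
¬¬¬¬α = 1 − 0.80 = 0.20
¬¬¬¬¬α = 1 − 0.20 = 0.80
¬¬¬¬¬¬α = 1 − 0.80 = 0.20
β ∧ ¬¬¬¬¬¬α = min(0.14, 0.20) = 0.14
(β ∧ ¬¬¬¬¬¬α) ∧ β = min(0.14, 0.14) = 0.14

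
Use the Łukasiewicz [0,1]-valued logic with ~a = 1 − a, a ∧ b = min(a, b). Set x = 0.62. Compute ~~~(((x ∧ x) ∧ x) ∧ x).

x ∧ x = min(0.62, 0.62) = 0.62
(x ∧ x) ∧ x = min(0.62, 0.62) = 0.62
((x ∧ x) ∧ x) ∧ x = min(0.62, 0.62) = 0.62
~(((x ∧ x) ∧ x) ∧ x) = 1 − 0.62 = 0.38
~~(((x ∧ x) ∧ x) ∧ x) = 1 − 0.38 = 0.62
~~~(((x ∧ x) ∧ x) ∧ x) = 1 − 0.62 = 0.38

0.38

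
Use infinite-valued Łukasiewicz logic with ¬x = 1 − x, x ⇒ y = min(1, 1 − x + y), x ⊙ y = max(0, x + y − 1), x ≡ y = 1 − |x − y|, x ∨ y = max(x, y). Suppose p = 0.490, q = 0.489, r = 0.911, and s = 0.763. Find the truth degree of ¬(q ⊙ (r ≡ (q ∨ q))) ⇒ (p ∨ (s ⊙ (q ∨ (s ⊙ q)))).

q ∨ q = max(0.489, 0.489) = 0.489
r ≡ (q ∨ q) = 1 − |0.911 − 0.489| = 1 − 0.422 = 0.578
q ⊙ (r ≡ (q ∨ q)) = max(0, 0.489 + 0.578 − 1) = max(0, 0.067) = 0.067
¬(q ⊙ (r ≡ (q ∨ q))) = 1 − 0.067 = 0.933
s ⊙ q = max(0, 0.763 + 0.489 − 1) = max(0, 0.252) = 0.252
q ∨ (s ⊙ q) = max(0.489, 0.252) = 0.489
s ⊙ (q ∨ (s ⊙ q)) = max(0, 0.763 + 0.489 − 1) = max(0, 0.252) = 0.252
p ∨ (s ⊙ (q ∨ (s ⊙ q))) = max(0.490, 0.252) = 0.490
¬(q ⊙ (r ≡ (q ∨ q))) ⇒ (p ∨ (s ⊙ (q ∨ (s ⊙ q)))) = min(1, 1 − 0.933 + 0.490) = min(1, 0.557) = 0.557

0.557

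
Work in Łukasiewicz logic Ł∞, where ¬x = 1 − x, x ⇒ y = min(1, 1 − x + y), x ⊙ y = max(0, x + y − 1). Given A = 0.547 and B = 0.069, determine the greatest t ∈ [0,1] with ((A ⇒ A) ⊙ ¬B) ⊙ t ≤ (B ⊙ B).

0.069

A ⇒ A = min(1, 1 − 0.547 + 0.547) = min(1, 1.000) = 1.000
¬B = 1 − 0.069 = 0.931
(A ⇒ A) ⊙ ¬B = max(0, 1.000 + 0.931 − 1) = max(0, 0.931) = 0.931
So the left factor is (A ⇒ A) ⊙ ¬B = 0.931.
B ⊙ B = max(0, 0.069 + 0.069 − 1) = max(0, -0.862) = 0.000
So the right-hand bound is B ⊙ B = 0.000.
The residuum of the Łukasiewicz t-norm gives the supremum: min(1, 1 − 0.931 + 0.000).
1 − 0.931 + 0.000 = 0.069, so t = min(1, 0.069) = 0.069.
Check: 0.931 ⊙ 0.069 = max(0, 0.000) = 0.000 ≤ 0.000.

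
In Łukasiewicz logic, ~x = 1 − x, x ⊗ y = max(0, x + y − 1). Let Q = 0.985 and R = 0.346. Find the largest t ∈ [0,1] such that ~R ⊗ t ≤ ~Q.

~R = 1 − 0.346 = 0.654
So the left factor is ~R = 0.654.
~Q = 1 − 0.985 = 0.015
So the right-hand bound is ~Q = 0.015.
The residuum of the Łukasiewicz t-norm gives the supremum: min(1, 1 − 0.654 + 0.015).
1 − 0.654 + 0.015 = 0.361, so t = min(1, 0.361) = 0.361.
Check: 0.654 ⊗ 0.361 = max(0, 0.015) = 0.015 ≤ 0.015.

0.361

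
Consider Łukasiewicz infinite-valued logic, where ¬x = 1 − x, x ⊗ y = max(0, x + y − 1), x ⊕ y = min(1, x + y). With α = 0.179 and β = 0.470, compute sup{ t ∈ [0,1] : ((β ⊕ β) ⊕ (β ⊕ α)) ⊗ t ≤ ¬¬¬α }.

β ⊕ β = min(1, 0.470 + 0.470) = min(1, 0.940) = 0.940
β ⊕ α = min(1, 0.470 + 0.179) = min(1, 0.649) = 0.649
(β ⊕ β) ⊕ (β ⊕ α) = min(1, 0.940 + 0.649) = min(1, 1.589) = 1.000
So the left factor is (β ⊕ β) ⊕ (β ⊕ α) = 1.000.
¬α = 1 − 0.179 = 0.821
¬¬α = 1 − 0.821 = 0.179
¬¬¬α = 1 − 0.179 = 0.821
So the right-hand bound is ¬¬¬α = 0.821.
The residuum of the Łukasiewicz t-norm gives the supremum: min(1, 1 − 1.000 + 0.821).
1 − 1.000 + 0.821 = 0.821, so t = min(1, 0.821) = 0.821.
Check: 1.000 ⊗ 0.821 = max(0, 0.821) = 0.821 ≤ 0.821.

0.821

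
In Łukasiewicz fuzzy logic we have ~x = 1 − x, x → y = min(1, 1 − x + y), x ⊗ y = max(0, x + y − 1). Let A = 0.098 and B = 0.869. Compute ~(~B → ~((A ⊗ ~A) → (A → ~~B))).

0.131

~B = 1 − 0.869 = 0.131
~A = 1 − 0.098 = 0.902
A ⊗ ~A = max(0, 0.098 + 0.902 − 1) = max(0, 0.000) = 0.000
~~B = 1 − 0.131 = 0.869
A → ~~B = min(1, 1 − 0.098 + 0.869) = min(1, 1.771) = 1.000
(A ⊗ ~A) → (A → ~~B) = min(1, 1 − 0.000 + 1.000) = min(1, 2.000) = 1.000
~((A ⊗ ~A) → (A → ~~B)) = 1 − 1.000 = 0.000
~B → ~((A ⊗ ~A) → (A → ~~B)) = min(1, 1 − 0.131 + 0.000) = min(1, 0.869) = 0.869
~(~B → ~((A ⊗ ~A) → (A → ~~B))) = 1 − 0.869 = 0.131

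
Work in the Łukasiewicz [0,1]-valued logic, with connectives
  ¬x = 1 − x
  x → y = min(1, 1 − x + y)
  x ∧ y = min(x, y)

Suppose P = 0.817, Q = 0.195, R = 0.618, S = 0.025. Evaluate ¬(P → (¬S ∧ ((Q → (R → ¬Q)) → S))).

¬S = 1 − 0.025 = 0.975
¬Q = 1 − 0.195 = 0.805
R → ¬Q = min(1, 1 − 0.618 + 0.805) = min(1, 1.187) = 1.000
Q → (R → ¬Q) = min(1, 1 − 0.195 + 1.000) = min(1, 1.805) = 1.000
(Q → (R → ¬Q)) → S = min(1, 1 − 1.000 + 0.025) = min(1, 0.025) = 0.025
¬S ∧ ((Q → (R → ¬Q)) → S) = min(0.975, 0.025) = 0.025
P → (¬S ∧ ((Q → (R → ¬Q)) → S)) = min(1, 1 − 0.817 + 0.025) = min(1, 0.208) = 0.208
¬(P → (¬S ∧ ((Q → (R → ¬Q)) → S))) = 1 − 0.208 = 0.792

0.792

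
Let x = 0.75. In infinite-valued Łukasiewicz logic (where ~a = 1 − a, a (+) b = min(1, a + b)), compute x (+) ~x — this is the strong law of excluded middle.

~x = 1 − 0.75 = 0.25
x (+) ~x = min(1, 0.75 + 0.25) = min(1, 1.00) = 1.00
(As expected: always 1 in Ł∞ since a ⊕ (1−a) = 1.)

1.00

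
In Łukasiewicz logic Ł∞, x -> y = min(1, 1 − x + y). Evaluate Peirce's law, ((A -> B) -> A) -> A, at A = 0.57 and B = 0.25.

0.68

A -> B = min(1, 1 − 0.57 + 0.25) = min(1, 0.68) = 0.68
(A -> B) -> A = min(1, 1 − 0.68 + 0.57) = min(1, 0.89) = 0.89
((A -> B) -> A) -> A = min(1, 1 − 0.89 + 0.57) = min(1, 0.68) = 0.68
(The value 0.68 < 1 shows this instance is not satisfied; not a Ł∞-tautology in general.)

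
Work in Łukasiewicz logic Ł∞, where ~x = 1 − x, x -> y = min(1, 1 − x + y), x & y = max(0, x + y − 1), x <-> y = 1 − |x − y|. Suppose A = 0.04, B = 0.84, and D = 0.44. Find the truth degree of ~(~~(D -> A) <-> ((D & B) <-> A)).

0.16

D -> A = min(1, 1 − 0.44 + 0.04) = min(1, 0.60) = 0.60
~(D -> A) = 1 − 0.60 = 0.40
~~(D -> A) = 1 − 0.40 = 0.60
D & B = max(0, 0.44 + 0.84 − 1) = max(0, 0.28) = 0.28
(D & B) <-> A = 1 − |0.28 − 0.04| = 1 − 0.24 = 0.76
~~(D -> A) <-> ((D & B) <-> A) = 1 − |0.60 − 0.76| = 1 − 0.16 = 0.84
~(~~(D -> A) <-> ((D & B) <-> A)) = 1 − 0.84 = 0.16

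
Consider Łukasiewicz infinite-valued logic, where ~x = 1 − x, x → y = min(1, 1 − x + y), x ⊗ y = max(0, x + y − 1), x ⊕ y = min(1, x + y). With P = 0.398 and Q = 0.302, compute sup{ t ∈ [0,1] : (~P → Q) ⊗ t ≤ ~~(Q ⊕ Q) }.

0.904

~P = 1 − 0.398 = 0.602
~P → Q = min(1, 1 − 0.602 + 0.302) = min(1, 0.700) = 0.700
So the left factor is ~P → Q = 0.700.
Q ⊕ Q = min(1, 0.302 + 0.302) = min(1, 0.604) = 0.604
~(Q ⊕ Q) = 1 − 0.604 = 0.396
~~(Q ⊕ Q) = 1 − 0.396 = 0.604
So the right-hand bound is ~~(Q ⊕ Q) = 0.604.
The residuum of the Łukasiewicz t-norm gives the supremum: min(1, 1 − 0.700 + 0.604).
1 − 0.700 + 0.604 = 0.904, so t = min(1, 0.904) = 0.904.
Check: 0.700 ⊗ 0.904 = max(0, 0.604) = 0.604 ≤ 0.604.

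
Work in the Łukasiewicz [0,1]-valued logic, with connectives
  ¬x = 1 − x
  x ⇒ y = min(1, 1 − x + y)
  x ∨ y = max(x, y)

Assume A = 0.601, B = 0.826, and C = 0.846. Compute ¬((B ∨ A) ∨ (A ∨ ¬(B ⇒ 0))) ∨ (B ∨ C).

0.846

B ∨ A = max(0.826, 0.601) = 0.826
B ⇒ 0 = min(1, 1 − 0.826 + 0.000) = min(1, 0.174) = 0.174
¬(B ⇒ 0) = 1 − 0.174 = 0.826
A ∨ ¬(B ⇒ 0) = max(0.601, 0.826) = 0.826
(B ∨ A) ∨ (A ∨ ¬(B ⇒ 0)) = max(0.826, 0.826) = 0.826
¬((B ∨ A) ∨ (A ∨ ¬(B ⇒ 0))) = 1 − 0.826 = 0.174
B ∨ C = max(0.826, 0.846) = 0.846
¬((B ∨ A) ∨ (A ∨ ¬(B ⇒ 0))) ∨ (B ∨ C) = max(0.174, 0.846) = 0.846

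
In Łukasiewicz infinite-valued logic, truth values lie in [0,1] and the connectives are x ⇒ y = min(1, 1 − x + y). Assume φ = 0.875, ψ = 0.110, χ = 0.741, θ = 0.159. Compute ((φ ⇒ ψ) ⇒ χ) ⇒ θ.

0.159

φ ⇒ ψ = min(1, 1 − 0.875 + 0.110) = min(1, 0.235) = 0.235
(φ ⇒ ψ) ⇒ χ = min(1, 1 − 0.235 + 0.741) = min(1, 1.506) = 1.000
((φ ⇒ ψ) ⇒ χ) ⇒ θ = min(1, 1 − 1.000 + 0.159) = min(1, 0.159) = 0.159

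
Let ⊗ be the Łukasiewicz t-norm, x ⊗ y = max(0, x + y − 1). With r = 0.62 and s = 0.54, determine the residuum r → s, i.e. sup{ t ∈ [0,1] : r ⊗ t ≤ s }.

The residuum of the Łukasiewicz t-norm gives the supremum: min(1, 1 − 0.62 + 0.54).
1 − 0.62 + 0.54 = 0.92, so t = min(1, 0.92) = 0.92.
Check: 0.62 ⊗ 0.92 = max(0, 0.54) = 0.54 ≤ 0.54.

0.92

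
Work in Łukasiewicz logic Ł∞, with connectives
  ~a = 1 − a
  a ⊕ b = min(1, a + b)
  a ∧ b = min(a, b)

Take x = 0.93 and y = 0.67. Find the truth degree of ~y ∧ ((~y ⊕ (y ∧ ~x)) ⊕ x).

~y = 1 − 0.67 = 0.33
~x = 1 − 0.93 = 0.07
y ∧ ~x = min(0.67, 0.07) = 0.07
~y ⊕ (y ∧ ~x) = min(1, 0.33 + 0.07) = min(1, 0.40) = 0.40
(~y ⊕ (y ∧ ~x)) ⊕ x = min(1, 0.40 + 0.93) = min(1, 1.33) = 1.00
~y ∧ ((~y ⊕ (y ∧ ~x)) ⊕ x) = min(0.33, 1.00) = 0.33

0.33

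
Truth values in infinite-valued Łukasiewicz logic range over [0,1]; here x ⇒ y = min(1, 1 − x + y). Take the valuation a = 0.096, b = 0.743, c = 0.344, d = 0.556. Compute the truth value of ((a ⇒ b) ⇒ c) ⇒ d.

a ⇒ b = min(1, 1 − 0.096 + 0.743) = min(1, 1.647) = 1.000
(a ⇒ b) ⇒ c = min(1, 1 − 1.000 + 0.344) = min(1, 0.344) = 0.344
((a ⇒ b) ⇒ c) ⇒ d = min(1, 1 − 0.344 + 0.556) = min(1, 1.212) = 1.000

1.000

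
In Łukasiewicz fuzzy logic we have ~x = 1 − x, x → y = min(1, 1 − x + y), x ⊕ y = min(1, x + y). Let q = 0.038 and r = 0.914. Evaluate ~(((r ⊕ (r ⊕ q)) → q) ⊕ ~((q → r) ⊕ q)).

0.962

r ⊕ q = min(1, 0.914 + 0.038) = min(1, 0.952) = 0.952
r ⊕ (r ⊕ q) = min(1, 0.914 + 0.952) = min(1, 1.866) = 1.000
(r ⊕ (r ⊕ q)) → q = min(1, 1 − 1.000 + 0.038) = min(1, 0.038) = 0.038
q → r = min(1, 1 − 0.038 + 0.914) = min(1, 1.876) = 1.000
(q → r) ⊕ q = min(1, 1.000 + 0.038) = min(1, 1.038) = 1.000
~((q → r) ⊕ q) = 1 − 1.000 = 0.000
((r ⊕ (r ⊕ q)) → q) ⊕ ~((q → r) ⊕ q) = min(1, 0.038 + 0.000) = min(1, 0.038) = 0.038
~(((r ⊕ (r ⊕ q)) → q) ⊕ ~((q → r) ⊕ q)) = 1 − 0.038 = 0.962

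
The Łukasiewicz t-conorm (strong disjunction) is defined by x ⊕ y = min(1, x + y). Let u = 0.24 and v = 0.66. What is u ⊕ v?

u ⊕ v = min(1, 0.24 + 0.66) = min(1, 0.90) = 0.90
For comparison, the Gödel t-conorm max(x, y) would give 0.66.

0.90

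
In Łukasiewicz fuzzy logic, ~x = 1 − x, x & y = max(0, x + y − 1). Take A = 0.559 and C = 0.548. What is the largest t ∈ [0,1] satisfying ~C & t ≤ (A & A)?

~C = 1 − 0.548 = 0.452
So the left factor is ~C = 0.452.
A & A = max(0, 0.559 + 0.559 − 1) = max(0, 0.118) = 0.118
So the right-hand bound is A & A = 0.118.
The residuum of the Łukasiewicz t-norm gives the supremum: min(1, 1 − 0.452 + 0.118).
1 − 0.452 + 0.118 = 0.666, so t = min(1, 0.666) = 0.666.
Check: 0.452 & 0.666 = max(0, 0.118) = 0.118 ≤ 0.118.

0.666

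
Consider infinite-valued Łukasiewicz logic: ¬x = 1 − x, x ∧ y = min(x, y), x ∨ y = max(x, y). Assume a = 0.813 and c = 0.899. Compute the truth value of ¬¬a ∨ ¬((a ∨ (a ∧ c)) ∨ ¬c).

0.813

¬a = 1 − 0.813 = 0.187
¬¬a = 1 − 0.187 = 0.813
a ∧ c = min(0.813, 0.899) = 0.813
a ∨ (a ∧ c) = max(0.813, 0.813) = 0.813
¬c = 1 − 0.899 = 0.101
(a ∨ (a ∧ c)) ∨ ¬c = max(0.813, 0.101) = 0.813
¬((a ∨ (a ∧ c)) ∨ ¬c) = 1 − 0.813 = 0.187
¬¬a ∨ ¬((a ∨ (a ∧ c)) ∨ ¬c) = max(0.813, 0.187) = 0.813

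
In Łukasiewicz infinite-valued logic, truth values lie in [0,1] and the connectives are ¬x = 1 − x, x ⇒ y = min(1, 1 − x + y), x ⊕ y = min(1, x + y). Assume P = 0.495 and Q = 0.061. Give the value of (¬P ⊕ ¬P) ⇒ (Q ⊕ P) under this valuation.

0.556

¬P = 1 − 0.495 = 0.505
¬P ⊕ ¬P = min(1, 0.505 + 0.505) = min(1, 1.010) = 1.000
Q ⊕ P = min(1, 0.061 + 0.495) = min(1, 0.556) = 0.556
(¬P ⊕ ¬P) ⇒ (Q ⊕ P) = min(1, 1 − 1.000 + 0.556) = min(1, 0.556) = 0.556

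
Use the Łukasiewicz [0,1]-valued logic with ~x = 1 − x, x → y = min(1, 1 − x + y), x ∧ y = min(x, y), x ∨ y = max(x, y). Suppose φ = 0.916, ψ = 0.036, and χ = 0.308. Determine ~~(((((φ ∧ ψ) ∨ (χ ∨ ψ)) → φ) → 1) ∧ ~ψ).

0.964

φ ∧ ψ = min(0.916, 0.036) = 0.036
χ ∨ ψ = max(0.308, 0.036) = 0.308
(φ ∧ ψ) ∨ (χ ∨ ψ) = max(0.036, 0.308) = 0.308
((φ ∧ ψ) ∨ (χ ∨ ψ)) → φ = min(1, 1 − 0.308 + 0.916) = min(1, 1.608) = 1.000
(((φ ∧ ψ) ∨ (χ ∨ ψ)) → φ) → 1 = min(1, 1 − 1.000 + 1.000) = min(1, 1.000) = 1.000
~ψ = 1 − 0.036 = 0.964
((((φ ∧ ψ) ∨ (χ ∨ ψ)) → φ) → 1) ∧ ~ψ = min(1.000, 0.964) = 0.964
~(((((φ ∧ ψ) ∨ (χ ∨ ψ)) → φ) → 1) ∧ ~ψ) = 1 − 0.964 = 0.036
~~(((((φ ∧ ψ) ∨ (χ ∨ ψ)) → φ) → 1) ∧ ~ψ) = 1 − 0.036 = 0.964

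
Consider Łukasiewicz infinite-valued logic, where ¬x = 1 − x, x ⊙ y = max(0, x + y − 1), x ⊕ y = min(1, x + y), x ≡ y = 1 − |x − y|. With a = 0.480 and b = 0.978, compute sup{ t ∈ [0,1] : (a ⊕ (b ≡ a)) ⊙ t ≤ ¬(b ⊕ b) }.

b ≡ a = 1 − |0.978 − 0.480| = 1 − 0.498 = 0.502
a ⊕ (b ≡ a) = min(1, 0.480 + 0.502) = min(1, 0.982) = 0.982
So the left factor is a ⊕ (b ≡ a) = 0.982.
b ⊕ b = min(1, 0.978 + 0.978) = min(1, 1.956) = 1.000
¬(b ⊕ b) = 1 − 1.000 = 0.000
So the right-hand bound is ¬(b ⊕ b) = 0.000.
The residuum of the Łukasiewicz t-norm gives the supremum: min(1, 1 − 0.982 + 0.000).
1 − 0.982 + 0.000 = 0.018, so t = min(1, 0.018) = 0.018.
Check: 0.982 ⊙ 0.018 = max(0, 0.000) = 0.000 ≤ 0.000.

0.018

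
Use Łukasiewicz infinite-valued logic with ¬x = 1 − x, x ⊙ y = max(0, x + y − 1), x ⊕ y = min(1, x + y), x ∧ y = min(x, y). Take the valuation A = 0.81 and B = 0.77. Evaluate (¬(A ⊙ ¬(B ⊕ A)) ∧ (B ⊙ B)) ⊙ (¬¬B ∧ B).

B ⊕ A = min(1, 0.77 + 0.81) = min(1, 1.58) = 1.00
¬(B ⊕ A) = 1 − 1.00 = 0.00
A ⊙ ¬(B ⊕ A) = max(0, 0.81 + 0.00 − 1) = max(0, -0.19) = 0.00
¬(A ⊙ ¬(B ⊕ A)) = 1 − 0.00 = 1.00
B ⊙ B = max(0, 0.77 + 0.77 − 1) = max(0, 0.54) = 0.54
¬(A ⊙ ¬(B ⊕ A)) ∧ (B ⊙ B) = min(1.00, 0.54) = 0.54
¬B = 1 − 0.77 = 0.23
¬¬B = 1 − 0.23 = 0.77
¬¬B ∧ B = min(0.77, 0.77) = 0.77
(¬(A ⊙ ¬(B ⊕ A)) ∧ (B ⊙ B)) ⊙ (¬¬B ∧ B) = max(0, 0.54 + 0.77 − 1) = max(0, 0.31) = 0.31

0.31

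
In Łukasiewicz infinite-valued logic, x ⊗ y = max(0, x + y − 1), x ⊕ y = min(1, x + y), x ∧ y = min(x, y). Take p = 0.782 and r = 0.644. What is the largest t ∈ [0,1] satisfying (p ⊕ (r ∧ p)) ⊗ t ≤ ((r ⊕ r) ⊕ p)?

1.000

r ∧ p = min(0.644, 0.782) = 0.644
p ⊕ (r ∧ p) = min(1, 0.782 + 0.644) = min(1, 1.426) = 1.000
So the left factor is p ⊕ (r ∧ p) = 1.000.
r ⊕ r = min(1, 0.644 + 0.644) = min(1, 1.288) = 1.000
(r ⊕ r) ⊕ p = min(1, 1.000 + 0.782) = min(1, 1.782) = 1.000
So the right-hand bound is (r ⊕ r) ⊕ p = 1.000.
The residuum of the Łukasiewicz t-norm gives the supremum: min(1, 1 − 1.000 + 1.000).
1 − 1.000 + 1.000 = 1.000, so t = min(1, 1.000) = 1.000.
Check: 1.000 ⊗ 1.000 = max(0, 1.000) = 1.000 ≤ 1.000.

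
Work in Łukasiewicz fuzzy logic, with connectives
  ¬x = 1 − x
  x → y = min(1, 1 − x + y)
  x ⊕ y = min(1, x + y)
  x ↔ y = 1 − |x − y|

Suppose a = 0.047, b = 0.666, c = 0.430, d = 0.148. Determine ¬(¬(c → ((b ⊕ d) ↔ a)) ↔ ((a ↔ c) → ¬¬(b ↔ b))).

0.803

b ⊕ d = min(1, 0.666 + 0.148) = min(1, 0.814) = 0.814
(b ⊕ d) ↔ a = 1 − |0.814 − 0.047| = 1 − 0.767 = 0.233
c → ((b ⊕ d) ↔ a) = min(1, 1 − 0.430 + 0.233) = min(1, 0.803) = 0.803
¬(c → ((b ⊕ d) ↔ a)) = 1 − 0.803 = 0.197
a ↔ c = 1 − |0.047 − 0.430| = 1 − 0.383 = 0.617
b ↔ b = 1 − |0.666 − 0.666| = 1 − 0.000 = 1.000
¬(b ↔ b) = 1 − 1.000 = 0.000
¬¬(b ↔ b) = 1 − 0.000 = 1.000
(a ↔ c) → ¬¬(b ↔ b) = min(1, 1 − 0.617 + 1.000) = min(1, 1.383) = 1.000
¬(c → ((b ⊕ d) ↔ a)) ↔ ((a ↔ c) → ¬¬(b ↔ b)) = 1 − |0.197 − 1.000| = 1 − 0.803 = 0.197
¬(¬(c → ((b ⊕ d) ↔ a)) ↔ ((a ↔ c) → ¬¬(b ↔ b))) = 1 − 0.197 = 0.803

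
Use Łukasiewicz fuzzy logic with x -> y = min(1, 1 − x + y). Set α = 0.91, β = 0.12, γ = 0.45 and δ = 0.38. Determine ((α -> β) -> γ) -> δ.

α -> β = min(1, 1 − 0.91 + 0.12) = min(1, 0.21) = 0.21
(α -> β) -> γ = min(1, 1 − 0.21 + 0.45) = min(1, 1.24) = 1.00
((α -> β) -> γ) -> δ = min(1, 1 − 1.00 + 0.38) = min(1, 0.38) = 0.38

0.38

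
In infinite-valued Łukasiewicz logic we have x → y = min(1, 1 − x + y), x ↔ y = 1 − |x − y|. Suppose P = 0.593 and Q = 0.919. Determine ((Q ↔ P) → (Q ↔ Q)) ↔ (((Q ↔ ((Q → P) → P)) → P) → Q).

1.000

Q ↔ P = 1 − |0.919 − 0.593| = 1 − 0.326 = 0.674
Q ↔ Q = 1 − |0.919 − 0.919| = 1 − 0.000 = 1.000
(Q ↔ P) → (Q ↔ Q) = min(1, 1 − 0.674 + 1.000) = min(1, 1.326) = 1.000
Q → P = min(1, 1 − 0.919 + 0.593) = min(1, 0.674) = 0.674
(Q → P) → P = min(1, 1 − 0.674 + 0.593) = min(1, 0.919) = 0.919
Q ↔ ((Q → P) → P) = 1 − |0.919 − 0.919| = 1 − 0.000 = 1.000
(Q ↔ ((Q → P) → P)) → P = min(1, 1 − 1.000 + 0.593) = min(1, 0.593) = 0.593
((Q ↔ ((Q → P) → P)) → P) → Q = min(1, 1 − 0.593 + 0.919) = min(1, 1.326) = 1.000
((Q ↔ P) → (Q ↔ Q)) ↔ (((Q ↔ ((Q → P) → P)) → P) → Q) = 1 − |1.000 − 1.000| = 1 − 0.000 = 1.000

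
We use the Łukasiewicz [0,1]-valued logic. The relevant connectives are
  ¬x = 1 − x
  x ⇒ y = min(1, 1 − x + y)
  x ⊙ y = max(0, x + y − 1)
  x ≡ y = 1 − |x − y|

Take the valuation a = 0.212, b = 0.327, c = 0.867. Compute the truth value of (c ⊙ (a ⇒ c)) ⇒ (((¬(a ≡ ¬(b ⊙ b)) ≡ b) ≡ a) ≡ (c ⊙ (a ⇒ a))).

a ⇒ c = min(1, 1 − 0.212 + 0.867) = min(1, 1.655) = 1.000
c ⊙ (a ⇒ c) = max(0, 0.867 + 1.000 − 1) = max(0, 0.867) = 0.867
b ⊙ b = max(0, 0.327 + 0.327 − 1) = max(0, -0.346) = 0.000
¬(b ⊙ b) = 1 − 0.000 = 1.000
a ≡ ¬(b ⊙ b) = 1 − |0.212 − 1.000| = 1 − 0.788 = 0.212
¬(a ≡ ¬(b ⊙ b)) = 1 − 0.212 = 0.788
¬(a ≡ ¬(b ⊙ b)) ≡ b = 1 − |0.788 − 0.327| = 1 − 0.461 = 0.539
(¬(a ≡ ¬(b ⊙ b)) ≡ b) ≡ a = 1 − |0.539 − 0.212| = 1 − 0.327 = 0.673
a ⇒ a = min(1, 1 − 0.212 + 0.212) = min(1, 1.000) = 1.000
c ⊙ (a ⇒ a) = max(0, 0.867 + 1.000 − 1) = max(0, 0.867) = 0.867
((¬(a ≡ ¬(b ⊙ b)) ≡ b) ≡ a) ≡ (c ⊙ (a ⇒ a)) = 1 − |0.673 − 0.867| = 1 − 0.194 = 0.806
(c ⊙ (a ⇒ c)) ⇒ (((¬(a ≡ ¬(b ⊙ b)) ≡ b) ≡ a) ≡ (c ⊙ (a ⇒ a))) = min(1, 1 − 0.867 + 0.806) = min(1, 0.939) = 0.939

0.939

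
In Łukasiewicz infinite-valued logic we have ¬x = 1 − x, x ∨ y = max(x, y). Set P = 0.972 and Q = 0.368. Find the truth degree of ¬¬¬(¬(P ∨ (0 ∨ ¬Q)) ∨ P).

¬Q = 1 − 0.368 = 0.632
0 ∨ ¬Q = max(0.000, 0.632) = 0.632
P ∨ (0 ∨ ¬Q) = max(0.972, 0.632) = 0.972
¬(P ∨ (0 ∨ ¬Q)) = 1 − 0.972 = 0.028
¬(P ∨ (0 ∨ ¬Q)) ∨ P = max(0.028, 0.972) = 0.972
¬(¬(P ∨ (0 ∨ ¬Q)) ∨ P) = 1 − 0.972 = 0.028
¬¬(¬(P ∨ (0 ∨ ¬Q)) ∨ P) = 1 − 0.028 = 0.972
¬¬¬(¬(P ∨ (0 ∨ ¬Q)) ∨ P) = 1 − 0.972 = 0.028

0.028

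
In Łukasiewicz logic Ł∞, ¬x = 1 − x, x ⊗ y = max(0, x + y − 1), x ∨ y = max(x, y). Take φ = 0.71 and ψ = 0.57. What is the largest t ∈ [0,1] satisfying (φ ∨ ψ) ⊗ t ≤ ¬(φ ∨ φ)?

φ ∨ ψ = max(0.71, 0.57) = 0.71
So the left factor is φ ∨ ψ = 0.71.
φ ∨ φ = max(0.71, 0.71) = 0.71
¬(φ ∨ φ) = 1 − 0.71 = 0.29
So the right-hand bound is ¬(φ ∨ φ) = 0.29.
The residuum of the Łukasiewicz t-norm gives the supremum: min(1, 1 − 0.71 + 0.29).
1 − 0.71 + 0.29 = 0.58, so t = min(1, 0.58) = 0.58.
Check: 0.71 ⊗ 0.58 = max(0, 0.29) = 0.29 ≤ 0.29.

0.58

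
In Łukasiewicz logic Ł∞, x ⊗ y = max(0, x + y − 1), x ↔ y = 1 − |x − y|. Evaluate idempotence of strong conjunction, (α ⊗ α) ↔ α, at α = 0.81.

α ⊗ α = max(0, 0.81 + 0.81 − 1) = max(0, 0.62) = 0.62
(α ⊗ α) ↔ α = 1 − |0.62 − 0.81| = 1 − 0.19 = 0.81
(The value 0.81 < 1 shows this instance is not satisfied; fails in Ł∞ since a ⊗ a = max(0, 2a−1) ≠ a in general.)

0.81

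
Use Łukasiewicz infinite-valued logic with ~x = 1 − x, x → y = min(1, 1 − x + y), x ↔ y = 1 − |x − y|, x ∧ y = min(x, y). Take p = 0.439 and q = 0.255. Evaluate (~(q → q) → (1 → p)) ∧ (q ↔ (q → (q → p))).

q → q = min(1, 1 − 0.255 + 0.255) = min(1, 1.000) = 1.000
~(q → q) = 1 − 1.000 = 0.000
1 → p = min(1, 1 − 1.000 + 0.439) = min(1, 0.439) = 0.439
~(q → q) → (1 → p) = min(1, 1 − 0.000 + 0.439) = min(1, 1.439) = 1.000
q → p = min(1, 1 − 0.255 + 0.439) = min(1, 1.184) = 1.000
q → (q → p) = min(1, 1 − 0.255 + 1.000) = min(1, 1.745) = 1.000
q ↔ (q → (q → p)) = 1 − |0.255 − 1.000| = 1 − 0.745 = 0.255
(~(q → q) → (1 → p)) ∧ (q ↔ (q → (q → p))) = min(1.000, 0.255) = 0.255

0.255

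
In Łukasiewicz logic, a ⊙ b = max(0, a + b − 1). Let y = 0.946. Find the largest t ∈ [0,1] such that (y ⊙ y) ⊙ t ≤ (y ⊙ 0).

y ⊙ y = max(0, 0.946 + 0.946 − 1) = max(0, 0.892) = 0.892
So the left factor is y ⊙ y = 0.892.
y ⊙ 0 = max(0, 0.946 + 0.000 − 1) = max(0, -0.054) = 0.000
So the right-hand bound is y ⊙ 0 = 0.000.
The residuum of the Łukasiewicz t-norm gives the supremum: min(1, 1 − 0.892 + 0.000).
1 − 0.892 + 0.000 = 0.108, so t = min(1, 0.108) = 0.108.
Check: 0.892 ⊙ 0.108 = max(0, 0.000) = 0.000 ≤ 0.000.

0.108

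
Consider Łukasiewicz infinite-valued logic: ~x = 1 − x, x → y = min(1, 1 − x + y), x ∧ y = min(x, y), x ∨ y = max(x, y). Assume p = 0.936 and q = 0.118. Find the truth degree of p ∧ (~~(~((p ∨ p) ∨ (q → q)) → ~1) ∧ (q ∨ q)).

p ∨ p = max(0.936, 0.936) = 0.936
q → q = min(1, 1 − 0.118 + 0.118) = min(1, 1.000) = 1.000
(p ∨ p) ∨ (q → q) = max(0.936, 1.000) = 1.000
~((p ∨ p) ∨ (q → q)) = 1 − 1.000 = 0.000
~1 = 1 − 1.000 = 0.000
~((p ∨ p) ∨ (q → q)) → ~1 = min(1, 1 − 0.000 + 0.000) = min(1, 1.000) = 1.000
~(~((p ∨ p) ∨ (q → q)) → ~1) = 1 − 1.000 = 0.000
~~(~((p ∨ p) ∨ (q → q)) → ~1) = 1 − 0.000 = 1.000
q ∨ q = max(0.118, 0.118) = 0.118
~~(~((p ∨ p) ∨ (q → q)) → ~1) ∧ (q ∨ q) = min(1.000, 0.118) = 0.118
p ∧ (~~(~((p ∨ p) ∨ (q → q)) → ~1) ∧ (q ∨ q)) = min(0.936, 0.118) = 0.118

0.118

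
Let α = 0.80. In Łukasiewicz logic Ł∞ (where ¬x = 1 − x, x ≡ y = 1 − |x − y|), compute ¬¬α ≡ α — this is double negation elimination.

¬α = 1 − 0.80 = 0.20
¬¬α = 1 − 0.20 = 0.80
¬¬α ≡ α = 1 − |0.80 − 0.80| = 1 − 0.00 = 1.00
(As expected: always 1 in Ł∞ since negation is involutive.)

1.00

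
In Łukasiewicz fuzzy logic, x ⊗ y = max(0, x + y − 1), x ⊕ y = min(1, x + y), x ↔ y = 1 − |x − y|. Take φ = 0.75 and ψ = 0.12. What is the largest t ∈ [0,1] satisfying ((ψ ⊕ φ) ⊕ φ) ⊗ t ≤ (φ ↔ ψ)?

0.37

ψ ⊕ φ = min(1, 0.12 + 0.75) = min(1, 0.87) = 0.87
(ψ ⊕ φ) ⊕ φ = min(1, 0.87 + 0.75) = min(1, 1.62) = 1.00
So the left factor is (ψ ⊕ φ) ⊕ φ = 1.00.
φ ↔ ψ = 1 − |0.75 − 0.12| = 1 − 0.63 = 0.37
So the right-hand bound is φ ↔ ψ = 0.37.
The residuum of the Łukasiewicz t-norm gives the supremum: min(1, 1 − 1.00 + 0.37).
1 − 1.00 + 0.37 = 0.37, so t = min(1, 0.37) = 0.37.
Check: 1.00 ⊗ 0.37 = max(0, 0.37) = 0.37 ≤ 0.37.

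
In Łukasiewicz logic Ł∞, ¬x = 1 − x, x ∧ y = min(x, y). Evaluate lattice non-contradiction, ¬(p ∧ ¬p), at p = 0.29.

0.71

¬p = 1 − 0.29 = 0.71
p ∧ ¬p = min(0.29, 0.71) = 0.29
¬(p ∧ ¬p) = 1 − 0.29 = 0.71
(The value 0.71 < 1 shows this instance is not satisfied; not a Ł∞-tautology — its value is 1 − min(a, 1−a).)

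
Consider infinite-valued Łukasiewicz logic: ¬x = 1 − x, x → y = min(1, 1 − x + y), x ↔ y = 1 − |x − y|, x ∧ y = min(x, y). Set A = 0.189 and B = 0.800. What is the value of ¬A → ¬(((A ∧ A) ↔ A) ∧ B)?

0.389

¬A = 1 − 0.189 = 0.811
A ∧ A = min(0.189, 0.189) = 0.189
(A ∧ A) ↔ A = 1 − |0.189 − 0.189| = 1 − 0.000 = 1.000
((A ∧ A) ↔ A) ∧ B = min(1.000, 0.800) = 0.800
¬(((A ∧ A) ↔ A) ∧ B) = 1 − 0.800 = 0.200
¬A → ¬(((A ∧ A) ↔ A) ∧ B) = min(1, 1 − 0.811 + 0.200) = min(1, 0.389) = 0.389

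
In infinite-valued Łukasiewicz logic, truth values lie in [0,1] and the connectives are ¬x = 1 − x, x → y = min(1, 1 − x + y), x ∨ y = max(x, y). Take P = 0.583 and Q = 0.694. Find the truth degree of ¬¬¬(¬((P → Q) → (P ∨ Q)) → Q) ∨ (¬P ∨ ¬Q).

P → Q = min(1, 1 − 0.583 + 0.694) = min(1, 1.111) = 1.000
P ∨ Q = max(0.583, 0.694) = 0.694
(P → Q) → (P ∨ Q) = min(1, 1 − 1.000 + 0.694) = min(1, 0.694) = 0.694
¬((P → Q) → (P ∨ Q)) = 1 − 0.694 = 0.306
¬((P → Q) → (P ∨ Q)) → Q = min(1, 1 − 0.306 + 0.694) = min(1, 1.388) = 1.000
¬(¬((P → Q) → (P ∨ Q)) → Q) = 1 − 1.000 = 0.000
¬¬(¬((P → Q) → (P ∨ Q)) → Q) = 1 − 0.000 = 1.000
¬¬¬(¬((P → Q) → (P ∨ Q)) → Q) = 1 − 1.000 = 0.000
¬P = 1 − 0.583 = 0.417
¬Q = 1 − 0.694 = 0.306
¬P ∨ ¬Q = max(0.417, 0.306) = 0.417
¬¬¬(¬((P → Q) → (P ∨ Q)) → Q) ∨ (¬P ∨ ¬Q) = max(0.000, 0.417) = 0.417

0.417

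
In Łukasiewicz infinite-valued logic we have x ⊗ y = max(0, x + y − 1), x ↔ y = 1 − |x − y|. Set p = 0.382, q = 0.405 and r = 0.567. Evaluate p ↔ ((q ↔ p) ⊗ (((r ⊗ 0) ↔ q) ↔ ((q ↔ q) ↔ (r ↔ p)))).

q ↔ p = 1 − |0.405 − 0.382| = 1 − 0.023 = 0.977
r ⊗ 0 = max(0, 0.567 + 0.000 − 1) = max(0, -0.433) = 0.000
(r ⊗ 0) ↔ q = 1 − |0.000 − 0.405| = 1 − 0.405 = 0.595
q ↔ q = 1 − |0.405 − 0.405| = 1 − 0.000 = 1.000
r ↔ p = 1 − |0.567 − 0.382| = 1 − 0.185 = 0.815
(q ↔ q) ↔ (r ↔ p) = 1 − |1.000 − 0.815| = 1 − 0.185 = 0.815
((r ⊗ 0) ↔ q) ↔ ((q ↔ q) ↔ (r ↔ p)) = 1 − |0.595 − 0.815| = 1 − 0.220 = 0.780
(q ↔ p) ⊗ (((r ⊗ 0) ↔ q) ↔ ((q ↔ q) ↔ (r ↔ p))) = max(0, 0.977 + 0.780 − 1) = max(0, 0.757) = 0.757
p ↔ ((q ↔ p) ⊗ (((r ⊗ 0) ↔ q) ↔ ((q ↔ q) ↔ (r ↔ p)))) = 1 − |0.382 − 0.757| = 1 − 0.375 = 0.625

0.625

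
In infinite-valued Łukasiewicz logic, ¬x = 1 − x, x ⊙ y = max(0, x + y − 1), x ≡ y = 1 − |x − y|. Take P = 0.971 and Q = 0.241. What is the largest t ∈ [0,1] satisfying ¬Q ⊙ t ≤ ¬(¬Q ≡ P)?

¬Q = 1 − 0.241 = 0.759
So the left factor is ¬Q = 0.759.
¬Q ≡ P = 1 − |0.759 − 0.971| = 1 − 0.212 = 0.788
¬(¬Q ≡ P) = 1 − 0.788 = 0.212
So the right-hand bound is ¬(¬Q ≡ P) = 0.212.
The residuum of the Łukasiewicz t-norm gives the supremum: min(1, 1 − 0.759 + 0.212).
1 − 0.759 + 0.212 = 0.453, so t = min(1, 0.453) = 0.453.
Check: 0.759 ⊙ 0.453 = max(0, 0.212) = 0.212 ≤ 0.212.

0.453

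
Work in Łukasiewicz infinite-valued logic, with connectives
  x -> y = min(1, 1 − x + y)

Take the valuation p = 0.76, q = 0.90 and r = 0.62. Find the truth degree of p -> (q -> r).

0.96

q -> r = min(1, 1 − 0.90 + 0.62) = min(1, 0.72) = 0.72
p -> (q -> r) = min(1, 1 − 0.76 + 0.72) = min(1, 0.96) = 0.96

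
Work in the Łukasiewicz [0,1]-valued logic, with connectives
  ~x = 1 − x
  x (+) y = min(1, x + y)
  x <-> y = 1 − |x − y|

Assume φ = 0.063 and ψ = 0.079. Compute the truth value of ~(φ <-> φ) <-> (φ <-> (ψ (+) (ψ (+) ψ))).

0.174

φ <-> φ = 1 − |0.063 − 0.063| = 1 − 0.000 = 1.000
~(φ <-> φ) = 1 − 1.000 = 0.000
ψ (+) ψ = min(1, 0.079 + 0.079) = min(1, 0.158) = 0.158
ψ (+) (ψ (+) ψ) = min(1, 0.079 + 0.158) = min(1, 0.237) = 0.237
φ <-> (ψ (+) (ψ (+) ψ)) = 1 − |0.063 − 0.237| = 1 − 0.174 = 0.826
~(φ <-> φ) <-> (φ <-> (ψ (+) (ψ (+) ψ))) = 1 − |0.000 − 0.826| = 1 − 0.826 = 0.174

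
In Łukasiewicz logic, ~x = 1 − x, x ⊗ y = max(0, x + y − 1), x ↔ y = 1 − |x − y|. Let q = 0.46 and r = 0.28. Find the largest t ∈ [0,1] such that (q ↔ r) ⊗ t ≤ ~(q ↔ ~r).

q ↔ r = 1 − |0.46 − 0.28| = 1 − 0.18 = 0.82
So the left factor is q ↔ r = 0.82.
~r = 1 − 0.28 = 0.72
q ↔ ~r = 1 − |0.46 − 0.72| = 1 − 0.26 = 0.74
~(q ↔ ~r) = 1 − 0.74 = 0.26
So the right-hand bound is ~(q ↔ ~r) = 0.26.
The residuum of the Łukasiewicz t-norm gives the supremum: min(1, 1 − 0.82 + 0.26).
1 − 0.82 + 0.26 = 0.44, so t = min(1, 0.44) = 0.44.
Check: 0.82 ⊗ 0.44 = max(0, 0.26) = 0.26 ≤ 0.26.

0.44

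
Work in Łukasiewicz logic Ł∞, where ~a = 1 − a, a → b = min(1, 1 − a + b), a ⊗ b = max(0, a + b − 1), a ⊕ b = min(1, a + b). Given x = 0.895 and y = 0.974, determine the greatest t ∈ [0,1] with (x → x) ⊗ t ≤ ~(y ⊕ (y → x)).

x → x = min(1, 1 − 0.895 + 0.895) = min(1, 1.000) = 1.000
So the left factor is x → x = 1.000.
y → x = min(1, 1 − 0.974 + 0.895) = min(1, 0.921) = 0.921
y ⊕ (y → x) = min(1, 0.974 + 0.921) = min(1, 1.895) = 1.000
~(y ⊕ (y → x)) = 1 − 1.000 = 0.000
So the right-hand bound is ~(y ⊕ (y → x)) = 0.000.
The residuum of the Łukasiewicz t-norm gives the supremum: min(1, 1 − 1.000 + 0.000).
1 − 1.000 + 0.000 = 0.000, so t = min(1, 0.000) = 0.000.
Check: 1.000 ⊗ 0.000 = max(0, 0.000) = 0.000 ≤ 0.000.

0.000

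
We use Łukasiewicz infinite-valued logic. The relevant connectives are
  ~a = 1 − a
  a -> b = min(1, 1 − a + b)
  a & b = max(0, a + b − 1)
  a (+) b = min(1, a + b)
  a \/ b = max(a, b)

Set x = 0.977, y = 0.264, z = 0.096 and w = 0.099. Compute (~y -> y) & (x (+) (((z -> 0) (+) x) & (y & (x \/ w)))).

~y = 1 − 0.264 = 0.736
~y -> y = min(1, 1 − 0.736 + 0.264) = min(1, 0.528) = 0.528
z -> 0 = min(1, 1 − 0.096 + 0.000) = min(1, 0.904) = 0.904
(z -> 0) (+) x = min(1, 0.904 + 0.977) = min(1, 1.881) = 1.000
x \/ w = max(0.977, 0.099) = 0.977
y & (x \/ w) = max(0, 0.264 + 0.977 − 1) = max(0, 0.241) = 0.241
((z -> 0) (+) x) & (y & (x \/ w)) = max(0, 1.000 + 0.241 − 1) = max(0, 0.241) = 0.241
x (+) (((z -> 0) (+) x) & (y & (x \/ w))) = min(1, 0.977 + 0.241) = min(1, 1.218) = 1.000
(~y -> y) & (x (+) (((z -> 0) (+) x) & (y & (x \/ w)))) = max(0, 0.528 + 1.000 − 1) = max(0, 0.528) = 0.528

0.528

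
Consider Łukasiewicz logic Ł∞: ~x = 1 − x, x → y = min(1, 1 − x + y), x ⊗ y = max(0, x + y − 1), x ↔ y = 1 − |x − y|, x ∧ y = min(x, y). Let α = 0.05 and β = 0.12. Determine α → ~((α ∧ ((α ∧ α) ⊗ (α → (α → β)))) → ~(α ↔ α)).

α ∧ α = min(0.05, 0.05) = 0.05
α → β = min(1, 1 − 0.05 + 0.12) = min(1, 1.07) = 1.00
α → (α → β) = min(1, 1 − 0.05 + 1.00) = min(1, 1.95) = 1.00
(α ∧ α) ⊗ (α → (α → β)) = max(0, 0.05 + 1.00 − 1) = max(0, 0.05) = 0.05
α ∧ ((α ∧ α) ⊗ (α → (α → β))) = min(0.05, 0.05) = 0.05
α ↔ α = 1 − |0.05 − 0.05| = 1 − 0.00 = 1.00
~(α ↔ α) = 1 − 1.00 = 0.00
(α ∧ ((α ∧ α) ⊗ (α → (α → β)))) → ~(α ↔ α) = min(1, 1 − 0.05 + 0.00) = min(1, 0.95) = 0.95
~((α ∧ ((α ∧ α) ⊗ (α → (α → β)))) → ~(α ↔ α)) = 1 − 0.95 = 0.05
α → ~((α ∧ ((α ∧ α) ⊗ (α → (α → β)))) → ~(α ↔ α)) = min(1, 1 − 0.05 + 0.05) = min(1, 1.00) = 1.00

1.00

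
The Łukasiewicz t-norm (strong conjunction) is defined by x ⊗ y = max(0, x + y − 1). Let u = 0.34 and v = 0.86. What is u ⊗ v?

u ⊗ v = max(0, 0.34 + 0.86 − 1) = max(0, 0.20) = 0.20
For comparison, the Gödel (minimum) t-norm min(x, y) would give 0.34.

0.20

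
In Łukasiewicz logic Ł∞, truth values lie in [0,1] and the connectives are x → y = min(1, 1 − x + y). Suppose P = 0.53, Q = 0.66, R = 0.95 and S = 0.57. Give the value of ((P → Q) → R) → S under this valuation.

P → Q = min(1, 1 − 0.53 + 0.66) = min(1, 1.13) = 1.00
(P → Q) → R = min(1, 1 − 1.00 + 0.95) = min(1, 0.95) = 0.95
((P → Q) → R) → S = min(1, 1 − 0.95 + 0.57) = min(1, 0.62) = 0.62

0.62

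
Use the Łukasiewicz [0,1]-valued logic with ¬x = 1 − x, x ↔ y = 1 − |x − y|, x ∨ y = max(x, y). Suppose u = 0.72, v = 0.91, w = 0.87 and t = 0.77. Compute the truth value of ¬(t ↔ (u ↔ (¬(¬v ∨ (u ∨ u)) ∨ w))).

0.08

¬v = 1 − 0.91 = 0.09
u ∨ u = max(0.72, 0.72) = 0.72
¬v ∨ (u ∨ u) = max(0.09, 0.72) = 0.72
¬(¬v ∨ (u ∨ u)) = 1 − 0.72 = 0.28
¬(¬v ∨ (u ∨ u)) ∨ w = max(0.28, 0.87) = 0.87
u ↔ (¬(¬v ∨ (u ∨ u)) ∨ w) = 1 − |0.72 − 0.87| = 1 − 0.15 = 0.85
t ↔ (u ↔ (¬(¬v ∨ (u ∨ u)) ∨ w)) = 1 − |0.77 − 0.85| = 1 − 0.08 = 0.92
¬(t ↔ (u ↔ (¬(¬v ∨ (u ∨ u)) ∨ w))) = 1 − 0.92 = 0.08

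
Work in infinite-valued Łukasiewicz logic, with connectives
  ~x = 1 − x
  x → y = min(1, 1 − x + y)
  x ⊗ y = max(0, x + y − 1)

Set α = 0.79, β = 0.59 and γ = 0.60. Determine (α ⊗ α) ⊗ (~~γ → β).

0.57

α ⊗ α = max(0, 0.79 + 0.79 − 1) = max(0, 0.58) = 0.58
~γ = 1 − 0.60 = 0.40
~~γ = 1 − 0.40 = 0.60
~~γ → β = min(1, 1 − 0.60 + 0.59) = min(1, 0.99) = 0.99
(α ⊗ α) ⊗ (~~γ → β) = max(0, 0.58 + 0.99 − 1) = max(0, 0.57) = 0.57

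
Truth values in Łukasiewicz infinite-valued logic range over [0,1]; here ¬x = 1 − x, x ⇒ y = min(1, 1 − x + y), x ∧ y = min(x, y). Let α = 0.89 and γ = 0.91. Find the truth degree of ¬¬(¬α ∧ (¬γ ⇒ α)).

¬α = 1 − 0.89 = 0.11
¬γ = 1 − 0.91 = 0.09
¬γ ⇒ α = min(1, 1 − 0.09 + 0.89) = min(1, 1.80) = 1.00
¬α ∧ (¬γ ⇒ α) = min(0.11, 1.00) = 0.11
¬(¬α ∧ (¬γ ⇒ α)) = 1 − 0.11 = 0.89
¬¬(¬α ∧ (¬γ ⇒ α)) = 1 − 0.89 = 0.11

0.11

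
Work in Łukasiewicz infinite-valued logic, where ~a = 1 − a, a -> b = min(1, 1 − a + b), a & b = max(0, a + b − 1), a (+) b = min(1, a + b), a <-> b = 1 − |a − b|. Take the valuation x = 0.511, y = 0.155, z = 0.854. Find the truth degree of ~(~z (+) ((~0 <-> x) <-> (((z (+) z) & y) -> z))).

0.343

~z = 1 − 0.854 = 0.146
~0 = 1 − 0.000 = 1.000
~0 <-> x = 1 − |1.000 − 0.511| = 1 − 0.489 = 0.511
z (+) z = min(1, 0.854 + 0.854) = min(1, 1.708) = 1.000
(z (+) z) & y = max(0, 1.000 + 0.155 − 1) = max(0, 0.155) = 0.155
((z (+) z) & y) -> z = min(1, 1 − 0.155 + 0.854) = min(1, 1.699) = 1.000
(~0 <-> x) <-> (((z (+) z) & y) -> z) = 1 − |0.511 − 1.000| = 1 − 0.489 = 0.511
~z (+) ((~0 <-> x) <-> (((z (+) z) & y) -> z)) = min(1, 0.146 + 0.511) = min(1, 0.657) = 0.657
~(~z (+) ((~0 <-> x) <-> (((z (+) z) & y) -> z))) = 1 − 0.657 = 0.343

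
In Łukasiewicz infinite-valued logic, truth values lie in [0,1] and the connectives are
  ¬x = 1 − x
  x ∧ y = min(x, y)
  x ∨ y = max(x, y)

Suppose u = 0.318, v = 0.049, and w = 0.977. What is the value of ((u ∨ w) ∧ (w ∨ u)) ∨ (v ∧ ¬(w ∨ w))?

u ∨ w = max(0.318, 0.977) = 0.977
w ∨ u = max(0.977, 0.318) = 0.977
(u ∨ w) ∧ (w ∨ u) = min(0.977, 0.977) = 0.977
w ∨ w = max(0.977, 0.977) = 0.977
¬(w ∨ w) = 1 − 0.977 = 0.023
v ∧ ¬(w ∨ w) = min(0.049, 0.023) = 0.023
((u ∨ w) ∧ (w ∨ u)) ∨ (v ∧ ¬(w ∨ w)) = max(0.977, 0.023) = 0.977

0.977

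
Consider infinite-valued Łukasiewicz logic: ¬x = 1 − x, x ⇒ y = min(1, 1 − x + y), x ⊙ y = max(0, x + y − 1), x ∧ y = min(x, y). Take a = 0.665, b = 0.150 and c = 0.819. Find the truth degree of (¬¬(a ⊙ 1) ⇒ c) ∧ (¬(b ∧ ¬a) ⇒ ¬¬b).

0.300

a ⊙ 1 = max(0, 0.665 + 1.000 − 1) = max(0, 0.665) = 0.665
¬(a ⊙ 1) = 1 − 0.665 = 0.335
¬¬(a ⊙ 1) = 1 − 0.335 = 0.665
¬¬(a ⊙ 1) ⇒ c = min(1, 1 − 0.665 + 0.819) = min(1, 1.154) = 1.000
¬a = 1 − 0.665 = 0.335
b ∧ ¬a = min(0.150, 0.335) = 0.150
¬(b ∧ ¬a) = 1 − 0.150 = 0.850
¬b = 1 − 0.150 = 0.850
¬¬b = 1 − 0.850 = 0.150
¬(b ∧ ¬a) ⇒ ¬¬b = min(1, 1 − 0.850 + 0.150) = min(1, 0.300) = 0.300
(¬¬(a ⊙ 1) ⇒ c) ∧ (¬(b ∧ ¬a) ⇒ ¬¬b) = min(1.000, 0.300) = 0.300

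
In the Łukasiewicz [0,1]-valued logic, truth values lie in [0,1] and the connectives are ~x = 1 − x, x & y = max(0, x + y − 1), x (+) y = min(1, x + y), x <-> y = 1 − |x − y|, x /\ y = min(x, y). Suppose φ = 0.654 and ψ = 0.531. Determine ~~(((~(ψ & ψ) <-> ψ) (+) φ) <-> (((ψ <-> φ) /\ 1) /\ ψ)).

0.531

ψ & ψ = max(0, 0.531 + 0.531 − 1) = max(0, 0.062) = 0.062
~(ψ & ψ) = 1 − 0.062 = 0.938
~(ψ & ψ) <-> ψ = 1 − |0.938 − 0.531| = 1 − 0.407 = 0.593
(~(ψ & ψ) <-> ψ) (+) φ = min(1, 0.593 + 0.654) = min(1, 1.247) = 1.000
ψ <-> φ = 1 − |0.531 − 0.654| = 1 − 0.123 = 0.877
(ψ <-> φ) /\ 1 = min(0.877, 1.000) = 0.877
((ψ <-> φ) /\ 1) /\ ψ = min(0.877, 0.531) = 0.531
((~(ψ & ψ) <-> ψ) (+) φ) <-> (((ψ <-> φ) /\ 1) /\ ψ) = 1 − |1.000 − 0.531| = 1 − 0.469 = 0.531
~(((~(ψ & ψ) <-> ψ) (+) φ) <-> (((ψ <-> φ) /\ 1) /\ ψ)) = 1 − 0.531 = 0.469
~~(((~(ψ & ψ) <-> ψ) (+) φ) <-> (((ψ <-> φ) /\ 1) /\ ψ)) = 1 − 0.469 = 0.531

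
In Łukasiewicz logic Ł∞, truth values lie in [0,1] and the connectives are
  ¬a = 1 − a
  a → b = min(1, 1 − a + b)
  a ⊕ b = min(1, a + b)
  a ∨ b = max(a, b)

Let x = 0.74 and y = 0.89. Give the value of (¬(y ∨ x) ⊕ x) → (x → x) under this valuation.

1.00

y ∨ x = max(0.89, 0.74) = 0.89
¬(y ∨ x) = 1 − 0.89 = 0.11
¬(y ∨ x) ⊕ x = min(1, 0.11 + 0.74) = min(1, 0.85) = 0.85
x → x = min(1, 1 − 0.74 + 0.74) = min(1, 1.00) = 1.00
(¬(y ∨ x) ⊕ x) → (x → x) = min(1, 1 − 0.85 + 1.00) = min(1, 1.15) = 1.00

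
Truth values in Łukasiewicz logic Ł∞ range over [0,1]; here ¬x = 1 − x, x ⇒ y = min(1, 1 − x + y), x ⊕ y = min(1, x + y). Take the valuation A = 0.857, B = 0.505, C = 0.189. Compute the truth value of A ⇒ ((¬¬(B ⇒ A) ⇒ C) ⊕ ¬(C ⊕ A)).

B ⇒ A = min(1, 1 − 0.505 + 0.857) = min(1, 1.352) = 1.000
¬(B ⇒ A) = 1 − 1.000 = 0.000
¬¬(B ⇒ A) = 1 − 0.000 = 1.000
¬¬(B ⇒ A) ⇒ C = min(1, 1 − 1.000 + 0.189) = min(1, 0.189) = 0.189
C ⊕ A = min(1, 0.189 + 0.857) = min(1, 1.046) = 1.000
¬(C ⊕ A) = 1 − 1.000 = 0.000
(¬¬(B ⇒ A) ⇒ C) ⊕ ¬(C ⊕ A) = min(1, 0.189 + 0.000) = min(1, 0.189) = 0.189
A ⇒ ((¬¬(B ⇒ A) ⇒ C) ⊕ ¬(C ⊕ A)) = min(1, 1 − 0.857 + 0.189) = min(1, 0.332) = 0.332

0.332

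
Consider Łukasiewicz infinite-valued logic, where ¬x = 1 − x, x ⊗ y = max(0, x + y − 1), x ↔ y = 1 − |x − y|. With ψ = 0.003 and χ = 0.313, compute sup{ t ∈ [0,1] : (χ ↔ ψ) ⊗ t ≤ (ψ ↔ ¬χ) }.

χ ↔ ψ = 1 − |0.313 − 0.003| = 1 − 0.310 = 0.690
So the left factor is χ ↔ ψ = 0.690.
¬χ = 1 − 0.313 = 0.687
ψ ↔ ¬χ = 1 − |0.003 − 0.687| = 1 − 0.684 = 0.316
So the right-hand bound is ψ ↔ ¬χ = 0.316.
The residuum of the Łukasiewicz t-norm gives the supremum: min(1, 1 − 0.690 + 0.316).
1 − 0.690 + 0.316 = 0.626, so t = min(1, 0.626) = 0.626.
Check: 0.690 ⊗ 0.626 = max(0, 0.316) = 0.316 ≤ 0.316.

0.626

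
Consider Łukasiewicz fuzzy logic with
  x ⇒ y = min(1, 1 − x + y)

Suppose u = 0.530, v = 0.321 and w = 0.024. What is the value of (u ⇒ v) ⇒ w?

u ⇒ v = min(1, 1 − 0.530 + 0.321) = min(1, 0.791) = 0.791
(u ⇒ v) ⇒ w = min(1, 1 − 0.791 + 0.024) = min(1, 0.233) = 0.233

0.233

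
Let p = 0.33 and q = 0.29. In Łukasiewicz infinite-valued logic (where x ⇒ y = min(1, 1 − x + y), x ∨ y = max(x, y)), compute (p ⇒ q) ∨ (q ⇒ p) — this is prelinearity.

p ⇒ q = min(1, 1 − 0.33 + 0.29) = min(1, 0.96) = 0.96
q ⇒ p = min(1, 1 − 0.29 + 0.33) = min(1, 1.04) = 1.00
(p ⇒ q) ∨ (q ⇒ p) = max(0.96, 1.00) = 1.00
(As expected: a Ł∞-tautology — holds in every MV-chain.)

1.00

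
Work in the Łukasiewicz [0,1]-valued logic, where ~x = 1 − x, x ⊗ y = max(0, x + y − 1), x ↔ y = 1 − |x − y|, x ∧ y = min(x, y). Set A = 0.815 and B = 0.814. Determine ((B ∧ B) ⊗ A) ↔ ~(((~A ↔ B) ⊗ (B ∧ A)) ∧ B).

0.814

B ∧ B = min(0.814, 0.814) = 0.814
(B ∧ B) ⊗ A = max(0, 0.814 + 0.815 − 1) = max(0, 0.629) = 0.629
~A = 1 − 0.815 = 0.185
~A ↔ B = 1 − |0.185 − 0.814| = 1 − 0.629 = 0.371
B ∧ A = min(0.814, 0.815) = 0.814
(~A ↔ B) ⊗ (B ∧ A) = max(0, 0.371 + 0.814 − 1) = max(0, 0.185) = 0.185
((~A ↔ B) ⊗ (B ∧ A)) ∧ B = min(0.185, 0.814) = 0.185
~(((~A ↔ B) ⊗ (B ∧ A)) ∧ B) = 1 − 0.185 = 0.815
((B ∧ B) ⊗ A) ↔ ~(((~A ↔ B) ⊗ (B ∧ A)) ∧ B) = 1 − |0.629 − 0.815| = 1 − 0.186 = 0.814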